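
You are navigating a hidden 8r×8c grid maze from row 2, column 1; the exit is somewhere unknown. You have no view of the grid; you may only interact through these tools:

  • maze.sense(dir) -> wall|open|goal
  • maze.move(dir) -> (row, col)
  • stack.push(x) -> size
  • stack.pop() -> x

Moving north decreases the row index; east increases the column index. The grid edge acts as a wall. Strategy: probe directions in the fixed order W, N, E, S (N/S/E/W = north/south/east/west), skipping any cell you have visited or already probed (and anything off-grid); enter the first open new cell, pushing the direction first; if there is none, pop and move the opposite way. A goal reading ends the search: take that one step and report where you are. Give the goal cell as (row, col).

> maze.sense west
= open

> stack.push west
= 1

> maze.move west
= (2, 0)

> maze.sense north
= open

> stack.push north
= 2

> maze.move north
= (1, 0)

> maze.sense north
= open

> stack.push north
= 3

> maze.move north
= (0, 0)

> maze.sense east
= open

> stack.push east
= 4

> maze.move east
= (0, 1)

> maze.sense east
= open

> stack.push east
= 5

> maze.move east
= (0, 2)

> maze.sense east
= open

> stack.push east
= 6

> maze.move east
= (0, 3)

> maze.sense east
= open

> stack.push east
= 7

> maze.move east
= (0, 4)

> maze.sense east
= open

> stack.push east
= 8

> maze.move east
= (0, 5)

> maze.sense east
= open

> stack.push east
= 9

> maze.move east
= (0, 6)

> maze.sense east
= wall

> maze.sense south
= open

> stack.push south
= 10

> maze.move south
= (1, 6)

> maze.sense west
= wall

> maze.sense east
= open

> stack.push east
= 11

> maze.move east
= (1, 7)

> maze.sense south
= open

> stack.push south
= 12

> maze.move south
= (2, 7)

> maze.sense west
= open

> stack.push west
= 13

> maze.move west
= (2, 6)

> maze.sense west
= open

> stack.push west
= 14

> maze.move west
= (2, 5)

> maze.sense west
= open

> stack.push west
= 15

> maze.move west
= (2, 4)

> maze.sense west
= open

> stack.push west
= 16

> maze.move west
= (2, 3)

> maze.sense west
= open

> stack.push west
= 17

> maze.move west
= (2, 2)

> maze.sense north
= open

> stack.push north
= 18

> maze.move north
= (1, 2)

> maze.sense west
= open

> stack.push west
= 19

> maze.move west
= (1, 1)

> stack.pop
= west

> maze.move east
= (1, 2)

> maze.sense east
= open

> stack.push east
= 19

> maze.move east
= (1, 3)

> maze.sense east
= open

> stack.push east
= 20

> maze.move east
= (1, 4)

> stack.pop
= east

> maze.move west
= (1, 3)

> stack.pop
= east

> maze.move west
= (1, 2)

> stack.pop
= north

> maze.move south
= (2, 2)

> maze.sense south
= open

> stack.push south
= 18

> maze.move south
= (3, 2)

> maze.sense west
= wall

> maze.sense east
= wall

> maze.sense south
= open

> stack.push south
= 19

> maze.move south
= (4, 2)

> maze.sense west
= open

> stack.push west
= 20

> maze.move west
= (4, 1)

> maze.sense west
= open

> stack.push west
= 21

> maze.move west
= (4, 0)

> maze.sense north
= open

> stack.push north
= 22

> maze.move north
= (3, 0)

> stack.pop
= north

> maze.move south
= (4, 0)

> maze.sense south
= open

> stack.push south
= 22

> maze.move south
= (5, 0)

> maze.sense east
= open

> stack.push east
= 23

> maze.move east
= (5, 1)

> maze.sense east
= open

> stack.push east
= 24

> maze.move east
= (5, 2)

> maze.sense east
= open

> stack.push east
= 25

> maze.move east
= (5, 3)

> maze.sense north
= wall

> maze.sense east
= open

> stack.push east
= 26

> maze.move east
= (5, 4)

> maze.sense north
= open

> stack.push north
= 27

> maze.move north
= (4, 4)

> maze.sense north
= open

> stack.push north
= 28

> maze.move north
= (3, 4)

> maze.sense east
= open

> stack.push east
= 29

> maze.move east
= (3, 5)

> maze.sense east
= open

> stack.push east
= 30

> maze.move east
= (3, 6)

> maze.sense east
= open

> stack.push east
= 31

> maze.move east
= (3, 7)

> maze.sense south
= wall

> stack.pop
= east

> maze.move west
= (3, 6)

> maze.sense south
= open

> stack.push south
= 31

> maze.move south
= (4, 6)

> maze.sense west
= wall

> maze.sense south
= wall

> stack.pop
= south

> maze.move north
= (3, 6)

> stack.pop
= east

> maze.move west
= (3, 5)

> stack.pop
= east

> maze.move west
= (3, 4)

> stack.pop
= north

> maze.move south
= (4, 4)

> stack.pop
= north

> maze.move south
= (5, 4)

> maze.sense east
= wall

> maze.sense south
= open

> stack.push south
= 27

> maze.move south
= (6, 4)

> maze.sense west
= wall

> maze.sense east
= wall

> maze.sense south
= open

> stack.push south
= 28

> maze.move south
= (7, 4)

> maze.sense west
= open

> stack.push west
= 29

> maze.move west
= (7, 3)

> maze.sense west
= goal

> maze.move west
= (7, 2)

Answer: (7, 2)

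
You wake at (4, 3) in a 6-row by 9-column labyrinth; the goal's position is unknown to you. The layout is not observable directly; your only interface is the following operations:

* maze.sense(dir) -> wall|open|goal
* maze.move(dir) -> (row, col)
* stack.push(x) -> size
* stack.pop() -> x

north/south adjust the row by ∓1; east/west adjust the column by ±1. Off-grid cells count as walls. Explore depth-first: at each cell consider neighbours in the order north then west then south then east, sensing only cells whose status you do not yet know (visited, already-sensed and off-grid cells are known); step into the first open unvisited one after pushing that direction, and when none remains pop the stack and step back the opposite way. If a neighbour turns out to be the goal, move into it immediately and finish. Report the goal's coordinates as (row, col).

% 1. maze.sense(north) => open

% 2. stack.push(north) => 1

% 3. maze.move(north) => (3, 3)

% 4. maze.sense(north) => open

% 5. stack.push(north) => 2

% 6. maze.move(north) => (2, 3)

% 7. maze.sense(north) => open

% 8. stack.push(north) => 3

% 9. maze.move(north) => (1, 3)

% 10. maze.sense(north) => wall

% 11. maze.sense(west) => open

% 12. stack.push(west) => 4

% 13. maze.move(west) => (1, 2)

% 14. maze.sense(north) => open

% 15. stack.push(north) => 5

% 16. maze.move(north) => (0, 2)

% 17. maze.sense(west) => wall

% 18. stack.pop() => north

% 19. maze.move(south) => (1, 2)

% 20. maze.sense(west) => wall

% 21. maze.sense(south) => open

% 22. stack.push(south) => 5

% 23. maze.move(south) => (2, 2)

% 24. maze.sense(west) => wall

% 25. maze.sense(south) => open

% 26. stack.push(south) => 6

% 27. maze.move(south) => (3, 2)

% 28. maze.sense(west) => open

% 29. stack.push(west) => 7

% 30. maze.move(west) => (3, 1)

% 31. maze.sense(west) => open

% 32. stack.push(west) => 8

% 33. maze.move(west) => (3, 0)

% 34. maze.sense(north) => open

% 35. stack.push(north) => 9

% 36. maze.move(north) => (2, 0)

% 37. maze.sense(north) => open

% 38. stack.push(north) => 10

% 39. maze.move(north) => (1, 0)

% 40. maze.sense(north) => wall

% 41. stack.pop() => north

% 42. maze.move(south) => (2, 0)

% 43. stack.pop() => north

% 44. maze.move(south) => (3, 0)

% 45. maze.sense(south) => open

% 46. stack.push(south) => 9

% 47. maze.move(south) => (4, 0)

% 48. maze.sense(south) => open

% 49. stack.push(south) => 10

% 50. maze.move(south) => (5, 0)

% 51. maze.sense(east) => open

% 52. stack.push(east) => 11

% 53. maze.move(east) => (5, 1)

% 54. maze.sense(north) => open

% 55. stack.push(north) => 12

% 56. maze.move(north) => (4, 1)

% 57. maze.sense(east) => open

% 58. stack.push(east) => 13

% 59. maze.move(east) => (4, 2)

% 60. maze.sense(south) => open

% 61. stack.push(south) => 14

% 62. maze.move(south) => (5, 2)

% 63. maze.sense(east) => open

% 64. stack.push(east) => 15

% 65. maze.move(east) => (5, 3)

% 66. maze.sense(east) => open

% 67. stack.push(east) => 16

% 68. maze.move(east) => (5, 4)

% 69. maze.sense(north) => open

% 70. stack.push(north) => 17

% 71. maze.move(north) => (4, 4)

% 72. maze.sense(north) => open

% 73. stack.push(north) => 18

% 74. maze.move(north) => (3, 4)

% 75. maze.sense(north) => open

% 76. stack.push(north) => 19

% 77. maze.move(north) => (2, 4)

% 78. maze.sense(north) => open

% 79. stack.push(north) => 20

% 80. maze.move(north) => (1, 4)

% 81. maze.sense(north) => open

% 82. stack.push(north) => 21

% 83. maze.move(north) => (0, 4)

% 84. maze.sense(east) => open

% 85. stack.push(east) => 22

% 86. maze.move(east) => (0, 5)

% 87. maze.sense(south) => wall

% 88. maze.sense(east) => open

% 89. stack.push(east) => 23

% 90. maze.move(east) => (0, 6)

% 91. maze.sense(south) => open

% 92. stack.push(south) => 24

% 93. maze.move(south) => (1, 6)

% 94. maze.sense(south) => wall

% 95. maze.sense(east) => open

% 96. stack.push(east) => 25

% 97. maze.move(east) => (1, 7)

% 98. maze.sense(north) => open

% 99. stack.push(north) => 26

% 100. maze.move(north) => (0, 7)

% 101. maze.sense(east) => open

% 102. stack.push(east) => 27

% 103. maze.move(east) => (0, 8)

% 104. maze.sense(south) => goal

% 105. maze.move(south) => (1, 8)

Answer: (1, 8)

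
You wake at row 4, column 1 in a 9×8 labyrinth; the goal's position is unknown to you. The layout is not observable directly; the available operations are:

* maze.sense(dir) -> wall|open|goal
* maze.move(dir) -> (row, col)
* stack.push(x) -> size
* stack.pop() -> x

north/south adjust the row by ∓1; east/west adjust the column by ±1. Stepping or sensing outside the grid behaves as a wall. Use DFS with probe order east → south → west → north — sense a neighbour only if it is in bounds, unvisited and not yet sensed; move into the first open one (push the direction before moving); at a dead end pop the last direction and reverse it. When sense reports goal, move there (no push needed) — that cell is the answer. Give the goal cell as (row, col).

% sense(dir→east) ~> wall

% sense(dir→south) ~> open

% push(x→south) ~> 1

% move(dir→south) ~> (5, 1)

% sense(dir→east) ~> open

% push(x→east) ~> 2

% move(dir→east) ~> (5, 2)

% sense(dir→east) ~> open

% push(x→east) ~> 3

% move(dir→east) ~> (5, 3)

% sense(dir→east) ~> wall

% sense(dir→south) ~> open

% push(x→south) ~> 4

% move(dir→south) ~> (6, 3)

% sense(dir→east) ~> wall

% sense(dir→south) ~> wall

% sense(dir→west) ~> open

% push(x→west) ~> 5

% move(dir→west) ~> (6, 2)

% sense(dir→south) ~> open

% push(x→south) ~> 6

% move(dir→south) ~> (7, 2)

% sense(dir→south) ~> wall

% sense(dir→west) ~> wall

% pop() ~> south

% move(dir→north) ~> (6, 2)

% sense(dir→west) ~> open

% push(x→west) ~> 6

% move(dir→west) ~> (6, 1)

% sense(dir→west) ~> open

% push(x→west) ~> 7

% move(dir→west) ~> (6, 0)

% sense(dir→south) ~> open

% push(x→south) ~> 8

% move(dir→south) ~> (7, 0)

% sense(dir→south) ~> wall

% pop() ~> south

% move(dir→north) ~> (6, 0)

% sense(dir→north) ~> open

% push(x→north) ~> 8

% move(dir→north) ~> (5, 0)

% sense(dir→north) ~> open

% push(x→north) ~> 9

% move(dir→north) ~> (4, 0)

% sense(dir→north) ~> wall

% pop() ~> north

% move(dir→south) ~> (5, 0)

% pop() ~> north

% move(dir→south) ~> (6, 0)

% pop() ~> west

% move(dir→east) ~> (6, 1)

% pop() ~> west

% move(dir→east) ~> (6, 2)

% pop() ~> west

% move(dir→east) ~> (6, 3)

% pop() ~> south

% move(dir→north) ~> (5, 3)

% sense(dir→north) ~> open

% push(x→north) ~> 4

% move(dir→north) ~> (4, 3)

% sense(dir→east) ~> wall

% sense(dir→north) ~> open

% push(x→north) ~> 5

% move(dir→north) ~> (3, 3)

% sense(dir→east) ~> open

% push(x→east) ~> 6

% move(dir→east) ~> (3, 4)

% sense(dir→east) ~> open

% push(x→east) ~> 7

% move(dir→east) ~> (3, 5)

% sense(dir→east) ~> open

% push(x→east) ~> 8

% move(dir→east) ~> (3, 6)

% sense(dir→east) ~> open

% push(x→east) ~> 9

% move(dir→east) ~> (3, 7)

% sense(dir→south) ~> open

% push(x→south) ~> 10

% move(dir→south) ~> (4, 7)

% sense(dir→south) ~> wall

% sense(dir→west) ~> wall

% pop() ~> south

% move(dir→north) ~> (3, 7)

% sense(dir→north) ~> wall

% pop() ~> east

% move(dir→west) ~> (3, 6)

% sense(dir→north) ~> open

% push(x→north) ~> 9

% move(dir→north) ~> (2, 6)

% sense(dir→west) ~> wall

% sense(dir→north) ~> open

% push(x→north) ~> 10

% move(dir→north) ~> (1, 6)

% sense(dir→east) ~> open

% push(x→east) ~> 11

% move(dir→east) ~> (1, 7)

% sense(dir→north) ~> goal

% move(dir→north) ~> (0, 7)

Answer: (0, 7)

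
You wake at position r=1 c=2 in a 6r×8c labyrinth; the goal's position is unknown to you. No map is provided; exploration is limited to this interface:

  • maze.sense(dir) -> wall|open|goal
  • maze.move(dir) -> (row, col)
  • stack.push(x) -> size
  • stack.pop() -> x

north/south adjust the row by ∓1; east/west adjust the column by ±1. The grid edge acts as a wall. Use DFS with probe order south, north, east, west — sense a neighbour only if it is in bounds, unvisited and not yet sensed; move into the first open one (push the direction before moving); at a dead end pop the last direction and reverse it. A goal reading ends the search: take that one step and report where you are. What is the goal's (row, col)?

-> maze.sense(dir→south)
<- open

-> stack.push(x→south)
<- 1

-> maze.move(dir→south)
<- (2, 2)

-> maze.sense(dir→south)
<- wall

-> maze.sense(dir→east)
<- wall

-> maze.sense(dir→west)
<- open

-> stack.push(x→west)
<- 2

-> maze.move(dir→west)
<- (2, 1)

-> maze.sense(dir→south)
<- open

-> stack.push(x→south)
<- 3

-> maze.move(dir→south)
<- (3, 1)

-> maze.sense(dir→south)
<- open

-> stack.push(x→south)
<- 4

-> maze.move(dir→south)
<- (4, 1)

-> maze.sense(dir→south)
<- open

-> stack.push(x→south)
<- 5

-> maze.move(dir→south)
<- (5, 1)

-> maze.sense(dir→east)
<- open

-> stack.push(x→east)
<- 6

-> maze.move(dir→east)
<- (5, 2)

-> maze.sense(dir→north)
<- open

-> stack.push(x→north)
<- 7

-> maze.move(dir→north)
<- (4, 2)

-> maze.sense(dir→east)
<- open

-> stack.push(x→east)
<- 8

-> maze.move(dir→east)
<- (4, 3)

-> maze.sense(dir→south)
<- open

-> stack.push(x→south)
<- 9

-> maze.move(dir→south)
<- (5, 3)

-> maze.sense(dir→east)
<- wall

-> stack.pop()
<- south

-> maze.move(dir→north)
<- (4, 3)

-> maze.sense(dir→north)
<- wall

-> maze.sense(dir→east)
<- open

-> stack.push(x→east)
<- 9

-> maze.move(dir→east)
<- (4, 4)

-> maze.sense(dir→north)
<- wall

-> maze.sense(dir→east)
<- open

-> stack.push(x→east)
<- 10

-> maze.move(dir→east)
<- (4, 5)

-> maze.sense(dir→south)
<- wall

-> maze.sense(dir→north)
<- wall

-> maze.sense(dir→east)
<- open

-> stack.push(x→east)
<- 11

-> maze.move(dir→east)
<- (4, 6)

-> maze.sense(dir→south)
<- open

-> stack.push(x→south)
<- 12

-> maze.move(dir→south)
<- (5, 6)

-> maze.sense(dir→east)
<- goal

-> maze.move(dir→east)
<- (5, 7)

Answer: (5, 7)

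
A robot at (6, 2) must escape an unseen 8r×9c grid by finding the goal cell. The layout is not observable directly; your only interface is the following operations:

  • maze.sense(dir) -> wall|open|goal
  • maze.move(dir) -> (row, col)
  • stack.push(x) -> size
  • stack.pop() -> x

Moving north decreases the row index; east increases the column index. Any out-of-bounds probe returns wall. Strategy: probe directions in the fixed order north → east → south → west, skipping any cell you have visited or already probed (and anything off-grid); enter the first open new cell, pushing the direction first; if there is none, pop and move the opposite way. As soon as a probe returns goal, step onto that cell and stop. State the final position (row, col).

;; 1. maze.sense(dir: north) == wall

;; 2. maze.sense(dir: east) == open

;; 3. stack.push(x: east) == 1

;; 4. maze.move(dir: east) == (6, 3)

;; 5. maze.sense(dir: north) == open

;; 6. stack.push(x: north) == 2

;; 7. maze.move(dir: north) == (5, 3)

;; 8. maze.sense(dir: north) == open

;; 9. stack.push(x: north) == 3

;; 10. maze.move(dir: north) == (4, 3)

;; 11. maze.sense(dir: north) == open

;; 12. stack.push(x: north) == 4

;; 13. maze.move(dir: north) == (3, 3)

;; 14. maze.sense(dir: north) == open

;; 15. stack.push(x: north) == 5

;; 16. maze.move(dir: north) == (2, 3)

;; 17. maze.sense(dir: north) == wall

;; 18. maze.sense(dir: east) == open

;; 19. stack.push(x: east) == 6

;; 20. maze.move(dir: east) == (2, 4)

;; 21. maze.sense(dir: north) == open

;; 22. stack.push(x: north) == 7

;; 23. maze.move(dir: north) == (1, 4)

;; 24. maze.sense(dir: north) == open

;; 25. stack.push(x: north) == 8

;; 26. maze.move(dir: north) == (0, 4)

;; 27. maze.sense(dir: east) == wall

;; 28. maze.sense(dir: west) == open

;; 29. stack.push(x: west) == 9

;; 30. maze.move(dir: west) == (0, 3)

;; 31. maze.sense(dir: west) == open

;; 32. stack.push(x: west) == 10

;; 33. maze.move(dir: west) == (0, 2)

;; 34. maze.sense(dir: south) == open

;; 35. stack.push(x: south) == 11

;; 36. maze.move(dir: south) == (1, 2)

;; 37. maze.sense(dir: south) == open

;; 38. stack.push(x: south) == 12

;; 39. maze.move(dir: south) == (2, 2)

;; 40. maze.sense(dir: south) == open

;; 41. stack.push(x: south) == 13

;; 42. maze.move(dir: south) == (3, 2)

;; 43. maze.sense(dir: south) == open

;; 44. stack.push(x: south) == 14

;; 45. maze.move(dir: south) == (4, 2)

;; 46. maze.sense(dir: west) == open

;; 47. stack.push(x: west) == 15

;; 48. maze.move(dir: west) == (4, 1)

;; 49. maze.sense(dir: north) == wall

;; 50. maze.sense(dir: south) == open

;; 51. stack.push(x: south) == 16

;; 52. maze.move(dir: south) == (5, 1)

;; 53. maze.sense(dir: south) == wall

;; 54. maze.sense(dir: west) == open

;; 55. stack.push(x: west) == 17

;; 56. maze.move(dir: west) == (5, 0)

;; 57. maze.sense(dir: north) == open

;; 58. stack.push(x: north) == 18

;; 59. maze.move(dir: north) == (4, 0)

;; 60. maze.sense(dir: north) == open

;; 61. stack.push(x: north) == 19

;; 62. maze.move(dir: north) == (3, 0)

;; 63. maze.sense(dir: north) == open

;; 64. stack.push(x: north) == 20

;; 65. maze.move(dir: north) == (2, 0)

;; 66. maze.sense(dir: north) == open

;; 67. stack.push(x: north) == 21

;; 68. maze.move(dir: north) == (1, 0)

;; 69. maze.sense(dir: north) == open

;; 70. stack.push(x: north) == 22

;; 71. maze.move(dir: north) == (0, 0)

;; 72. maze.sense(dir: east) == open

;; 73. stack.push(x: east) == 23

;; 74. maze.move(dir: east) == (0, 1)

;; 75. maze.sense(dir: south) == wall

;; 76. stack.pop() == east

;; 77. maze.move(dir: west) == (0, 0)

;; 78. stack.pop() == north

;; 79. maze.move(dir: south) == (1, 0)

;; 80. stack.pop() == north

;; 81. maze.move(dir: south) == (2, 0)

;; 82. maze.sense(dir: east) == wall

;; 83. stack.pop() == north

;; 84. maze.move(dir: south) == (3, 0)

;; 85. stack.pop() == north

;; 86. maze.move(dir: south) == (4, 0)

;; 87. stack.pop() == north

;; 88. maze.move(dir: south) == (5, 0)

;; 89. maze.sense(dir: south) == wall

;; 90. stack.pop() == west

;; 91. maze.move(dir: east) == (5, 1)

;; 92. stack.pop() == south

;; 93. maze.move(dir: north) == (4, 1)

;; 94. stack.pop() == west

;; 95. maze.move(dir: east) == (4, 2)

;; 96. stack.pop() == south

;; 97. maze.move(dir: north) == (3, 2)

;; 98. stack.pop() == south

;; 99. maze.move(dir: north) == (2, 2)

;; 100. stack.pop() == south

;; 101. maze.move(dir: north) == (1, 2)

;; 102. stack.pop() == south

;; 103. maze.move(dir: north) == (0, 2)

;; 104. stack.pop() == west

;; 105. maze.move(dir: east) == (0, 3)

;; 106. stack.pop() == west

;; 107. maze.move(dir: east) == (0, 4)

;; 108. stack.pop() == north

;; 109. maze.move(dir: south) == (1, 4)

;; 110. maze.sense(dir: east) == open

;; 111. stack.push(x: east) == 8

;; 112. maze.move(dir: east) == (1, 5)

;; 113. maze.sense(dir: east) == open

;; 114. stack.push(x: east) == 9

;; 115. maze.move(dir: east) == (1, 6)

;; 116. maze.sense(dir: north) == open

;; 117. stack.push(x: north) == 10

;; 118. maze.move(dir: north) == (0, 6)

;; 119. maze.sense(dir: east) == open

;; 120. stack.push(x: east) == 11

;; 121. maze.move(dir: east) == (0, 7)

;; 122. maze.sense(dir: east) == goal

;; 123. maze.move(dir: east) == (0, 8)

Answer: (0, 8)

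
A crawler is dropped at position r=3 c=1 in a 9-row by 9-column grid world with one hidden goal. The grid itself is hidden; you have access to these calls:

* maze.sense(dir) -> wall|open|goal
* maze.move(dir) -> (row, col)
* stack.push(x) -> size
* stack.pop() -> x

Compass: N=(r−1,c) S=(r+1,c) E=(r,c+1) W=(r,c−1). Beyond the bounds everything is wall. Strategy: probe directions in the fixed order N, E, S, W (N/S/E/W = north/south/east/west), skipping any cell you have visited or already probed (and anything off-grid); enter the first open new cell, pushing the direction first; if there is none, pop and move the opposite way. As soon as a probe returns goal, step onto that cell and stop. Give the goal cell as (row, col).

Act: sense[dir='north']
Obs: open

Act: push[x='north']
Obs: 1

Act: move[dir='north']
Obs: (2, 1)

Act: sense[dir='north']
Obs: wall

Act: sense[dir='east']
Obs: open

Act: push[x='east']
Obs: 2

Act: move[dir='east']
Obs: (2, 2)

Act: sense[dir='north']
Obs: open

Act: push[x='north']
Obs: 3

Act: move[dir='north']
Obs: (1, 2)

Act: sense[dir='north']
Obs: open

Act: push[x='north']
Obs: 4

Act: move[dir='north']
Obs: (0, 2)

Act: sense[dir='east']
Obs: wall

Act: sense[dir='west']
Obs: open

Act: push[x='west']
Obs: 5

Act: move[dir='west']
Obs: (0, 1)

Act: sense[dir='west']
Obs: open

Act: push[x='west']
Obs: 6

Act: move[dir='west']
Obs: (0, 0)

Act: sense[dir='south']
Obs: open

Act: push[x='south']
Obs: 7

Act: move[dir='south']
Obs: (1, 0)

Act: sense[dir='south']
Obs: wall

Act: pop[]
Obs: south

Act: move[dir='north']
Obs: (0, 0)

Act: pop[]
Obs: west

Act: move[dir='east']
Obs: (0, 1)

Act: pop[]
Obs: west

Act: move[dir='east']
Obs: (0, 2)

Act: pop[]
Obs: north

Act: move[dir='south']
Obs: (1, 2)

Act: sense[dir='east']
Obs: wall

Act: pop[]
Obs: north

Act: move[dir='south']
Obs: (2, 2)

Act: sense[dir='east']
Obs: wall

Act: sense[dir='south']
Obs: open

Act: push[x='south']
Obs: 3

Act: move[dir='south']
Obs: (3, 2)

Act: sense[dir='east']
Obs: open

Act: push[x='east']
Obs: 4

Act: move[dir='east']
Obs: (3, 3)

Act: sense[dir='east']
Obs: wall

Act: sense[dir='south']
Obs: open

Act: push[x='south']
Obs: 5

Act: move[dir='south']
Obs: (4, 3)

Act: sense[dir='east']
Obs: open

Act: push[x='east']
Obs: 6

Act: move[dir='east']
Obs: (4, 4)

Act: sense[dir='east']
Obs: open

Act: push[x='east']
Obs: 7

Act: move[dir='east']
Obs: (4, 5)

Act: sense[dir='north']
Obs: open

Act: push[x='north']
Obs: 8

Act: move[dir='north']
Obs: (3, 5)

Act: sense[dir='north']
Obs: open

Act: push[x='north']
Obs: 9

Act: move[dir='north']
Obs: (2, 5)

Act: sense[dir='north']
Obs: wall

Act: sense[dir='east']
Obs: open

Act: push[x='east']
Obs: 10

Act: move[dir='east']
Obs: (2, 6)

Act: sense[dir='north']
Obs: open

Act: push[x='north']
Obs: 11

Act: move[dir='north']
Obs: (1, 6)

Act: sense[dir='north']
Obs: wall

Act: sense[dir='east']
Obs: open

Act: push[x='east']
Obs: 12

Act: move[dir='east']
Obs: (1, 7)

Act: sense[dir='north']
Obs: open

Act: push[x='north']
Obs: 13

Act: move[dir='north']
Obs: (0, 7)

Act: sense[dir='east']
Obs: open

Act: push[x='east']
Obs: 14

Act: move[dir='east']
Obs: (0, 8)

Act: sense[dir='south']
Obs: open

Act: push[x='south']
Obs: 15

Act: move[dir='south']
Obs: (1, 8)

Act: sense[dir='south']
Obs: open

Act: push[x='south']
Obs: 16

Act: move[dir='south']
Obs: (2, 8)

Act: sense[dir='south']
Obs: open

Act: push[x='south']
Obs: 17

Act: move[dir='south']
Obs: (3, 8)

Act: sense[dir='south']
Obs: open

Act: push[x='south']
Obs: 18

Act: move[dir='south']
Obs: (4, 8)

Act: sense[dir='south']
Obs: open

Act: push[x='south']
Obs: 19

Act: move[dir='south']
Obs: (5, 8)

Act: sense[dir='south']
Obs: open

Act: push[x='south']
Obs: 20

Act: move[dir='south']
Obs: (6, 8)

Act: sense[dir='south']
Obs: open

Act: push[x='south']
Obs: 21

Act: move[dir='south']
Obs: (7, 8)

Act: sense[dir='south']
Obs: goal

Act: move[dir='south']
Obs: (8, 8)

Answer: (8, 8)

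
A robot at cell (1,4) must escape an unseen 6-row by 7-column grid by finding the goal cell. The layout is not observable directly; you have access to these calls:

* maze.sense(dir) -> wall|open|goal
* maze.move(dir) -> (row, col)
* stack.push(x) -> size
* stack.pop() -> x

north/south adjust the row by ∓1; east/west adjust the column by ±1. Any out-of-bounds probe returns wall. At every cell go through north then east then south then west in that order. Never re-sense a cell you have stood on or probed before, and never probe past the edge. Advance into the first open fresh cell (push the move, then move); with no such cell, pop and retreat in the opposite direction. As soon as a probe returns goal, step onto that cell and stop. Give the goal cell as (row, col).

·→ maze.sense(dir='north')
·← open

·→ stack.push(x='north')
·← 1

·→ maze.move(dir='north')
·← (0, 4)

·→ maze.sense(dir='east')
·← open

·→ stack.push(x='east')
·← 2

·→ maze.move(dir='east')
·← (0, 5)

·→ maze.sense(dir='east')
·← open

·→ stack.push(x='east')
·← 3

·→ maze.move(dir='east')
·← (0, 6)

·→ maze.sense(dir='south')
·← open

·→ stack.push(x='south')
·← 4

·→ maze.move(dir='south')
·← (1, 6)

·→ maze.sense(dir='south')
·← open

·→ stack.push(x='south')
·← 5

·→ maze.move(dir='south')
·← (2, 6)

·→ maze.sense(dir='south')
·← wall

·→ maze.sense(dir='west')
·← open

·→ stack.push(x='west')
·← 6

·→ maze.move(dir='west')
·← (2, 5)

·→ maze.sense(dir='north')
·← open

·→ stack.push(x='north')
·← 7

·→ maze.move(dir='north')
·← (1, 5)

·→ stack.pop()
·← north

·→ maze.move(dir='south')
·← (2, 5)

·→ maze.sense(dir='south')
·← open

·→ stack.push(x='south')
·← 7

·→ maze.move(dir='south')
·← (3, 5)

·→ maze.sense(dir='south')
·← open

·→ stack.push(x='south')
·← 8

·→ maze.move(dir='south')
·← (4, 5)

·→ maze.sense(dir='east')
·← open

·→ stack.push(x='east')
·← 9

·→ maze.move(dir='east')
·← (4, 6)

·→ maze.sense(dir='south')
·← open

·→ stack.push(x='south')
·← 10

·→ maze.move(dir='south')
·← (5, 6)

·→ maze.sense(dir='west')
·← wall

·→ stack.pop()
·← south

·→ maze.move(dir='north')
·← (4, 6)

·→ stack.pop()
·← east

·→ maze.move(dir='west')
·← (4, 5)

·→ maze.sense(dir='west')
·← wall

·→ stack.pop()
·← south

·→ maze.move(dir='north')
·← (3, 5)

·→ maze.sense(dir='west')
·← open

·→ stack.push(x='west')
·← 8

·→ maze.move(dir='west')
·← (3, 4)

·→ maze.sense(dir='north')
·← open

·→ stack.push(x='north')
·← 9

·→ maze.move(dir='north')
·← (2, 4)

·→ maze.sense(dir='west')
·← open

·→ stack.push(x='west')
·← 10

·→ maze.move(dir='west')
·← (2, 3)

·→ maze.sense(dir='north')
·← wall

·→ maze.sense(dir='south')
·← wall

·→ maze.sense(dir='west')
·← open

·→ stack.push(x='west')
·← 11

·→ maze.move(dir='west')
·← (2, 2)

·→ maze.sense(dir='north')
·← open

·→ stack.push(x='north')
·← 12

·→ maze.move(dir='north')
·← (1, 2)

·→ maze.sense(dir='north')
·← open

·→ stack.push(x='north')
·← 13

·→ maze.move(dir='north')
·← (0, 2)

·→ maze.sense(dir='east')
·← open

·→ stack.push(x='east')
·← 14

·→ maze.move(dir='east')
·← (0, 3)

·→ stack.pop()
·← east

·→ maze.move(dir='west')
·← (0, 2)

·→ maze.sense(dir='west')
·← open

·→ stack.push(x='west')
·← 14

·→ maze.move(dir='west')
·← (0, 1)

·→ maze.sense(dir='south')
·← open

·→ stack.push(x='south')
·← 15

·→ maze.move(dir='south')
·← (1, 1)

·→ maze.sense(dir='south')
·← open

·→ stack.push(x='south')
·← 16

·→ maze.move(dir='south')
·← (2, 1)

·→ maze.sense(dir='south')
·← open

·→ stack.push(x='south')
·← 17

·→ maze.move(dir='south')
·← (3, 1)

·→ maze.sense(dir='east')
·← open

·→ stack.push(x='east')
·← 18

·→ maze.move(dir='east')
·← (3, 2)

·→ maze.sense(dir='south')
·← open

·→ stack.push(x='south')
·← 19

·→ maze.move(dir='south')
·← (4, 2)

·→ maze.sense(dir='east')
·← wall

·→ maze.sense(dir='south')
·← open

·→ stack.push(x='south')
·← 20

·→ maze.move(dir='south')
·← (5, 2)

·→ maze.sense(dir='east')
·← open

·→ stack.push(x='east')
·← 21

·→ maze.move(dir='east')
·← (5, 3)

·→ maze.sense(dir='east')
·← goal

·→ maze.move(dir='east')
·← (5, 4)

Answer: (5, 4)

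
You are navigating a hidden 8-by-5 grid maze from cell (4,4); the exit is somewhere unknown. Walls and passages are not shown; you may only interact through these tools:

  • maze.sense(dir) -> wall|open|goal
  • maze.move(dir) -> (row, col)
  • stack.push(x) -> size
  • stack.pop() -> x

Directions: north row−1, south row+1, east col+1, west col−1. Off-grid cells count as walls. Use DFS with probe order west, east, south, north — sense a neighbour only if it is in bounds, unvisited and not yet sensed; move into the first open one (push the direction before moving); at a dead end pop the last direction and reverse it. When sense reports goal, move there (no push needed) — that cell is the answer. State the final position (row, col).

Act: maze.sense[dir=west]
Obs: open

Act: stack.push[x=west]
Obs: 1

Act: maze.move[dir=west]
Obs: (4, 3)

Act: maze.sense[dir=west]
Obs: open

Act: stack.push[x=west]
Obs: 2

Act: maze.move[dir=west]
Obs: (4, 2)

Act: maze.sense[dir=west]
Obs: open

Act: stack.push[x=west]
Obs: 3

Act: maze.move[dir=west]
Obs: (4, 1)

Act: maze.sense[dir=west]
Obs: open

Act: stack.push[x=west]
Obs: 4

Act: maze.move[dir=west]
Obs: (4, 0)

Act: maze.sense[dir=south]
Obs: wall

Act: maze.sense[dir=north]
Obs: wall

Act: stack.pop[]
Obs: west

Act: maze.move[dir=east]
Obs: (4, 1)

Act: maze.sense[dir=south]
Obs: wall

Act: maze.sense[dir=north]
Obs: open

Act: stack.push[x=north]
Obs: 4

Act: maze.move[dir=north]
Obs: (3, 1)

Act: maze.sense[dir=east]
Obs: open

Act: stack.push[x=east]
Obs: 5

Act: maze.move[dir=east]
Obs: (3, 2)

Act: maze.sense[dir=east]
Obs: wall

Act: maze.sense[dir=north]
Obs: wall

Act: stack.pop[]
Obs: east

Act: maze.move[dir=west]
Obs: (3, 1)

Act: maze.sense[dir=north]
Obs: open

Act: stack.push[x=north]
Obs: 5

Act: maze.move[dir=north]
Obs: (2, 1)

Act: maze.sense[dir=west]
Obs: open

Act: stack.push[x=west]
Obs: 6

Act: maze.move[dir=west]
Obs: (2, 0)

Act: maze.sense[dir=north]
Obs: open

Act: stack.push[x=north]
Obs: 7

Act: maze.move[dir=north]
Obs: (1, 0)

Act: maze.sense[dir=east]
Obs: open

Act: stack.push[x=east]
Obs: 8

Act: maze.move[dir=east]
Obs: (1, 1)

Act: maze.sense[dir=east]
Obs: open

Act: stack.push[x=east]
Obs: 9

Act: maze.move[dir=east]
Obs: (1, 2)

Act: maze.sense[dir=east]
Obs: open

Act: stack.push[x=east]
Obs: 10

Act: maze.move[dir=east]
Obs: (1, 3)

Act: maze.sense[dir=east]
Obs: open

Act: stack.push[x=east]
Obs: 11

Act: maze.move[dir=east]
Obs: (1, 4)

Act: maze.sense[dir=south]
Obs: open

Act: stack.push[x=south]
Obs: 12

Act: maze.move[dir=south]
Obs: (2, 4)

Act: maze.sense[dir=west]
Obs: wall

Act: maze.sense[dir=south]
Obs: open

Act: stack.push[x=south]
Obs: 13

Act: maze.move[dir=south]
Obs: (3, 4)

Act: stack.pop[]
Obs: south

Act: maze.move[dir=north]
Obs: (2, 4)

Act: stack.pop[]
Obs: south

Act: maze.move[dir=north]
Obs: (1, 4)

Act: maze.sense[dir=north]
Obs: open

Act: stack.push[x=north]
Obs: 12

Act: maze.move[dir=north]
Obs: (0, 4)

Act: maze.sense[dir=west]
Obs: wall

Act: stack.pop[]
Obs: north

Act: maze.move[dir=south]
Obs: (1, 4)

Act: stack.pop[]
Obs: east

Act: maze.move[dir=west]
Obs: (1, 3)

Act: stack.pop[]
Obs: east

Act: maze.move[dir=west]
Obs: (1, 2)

Act: maze.sense[dir=north]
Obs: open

Act: stack.push[x=north]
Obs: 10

Act: maze.move[dir=north]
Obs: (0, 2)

Act: maze.sense[dir=west]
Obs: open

Act: stack.push[x=west]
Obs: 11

Act: maze.move[dir=west]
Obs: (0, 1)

Act: maze.sense[dir=west]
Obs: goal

Act: maze.move[dir=west]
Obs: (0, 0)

Answer: (0, 0)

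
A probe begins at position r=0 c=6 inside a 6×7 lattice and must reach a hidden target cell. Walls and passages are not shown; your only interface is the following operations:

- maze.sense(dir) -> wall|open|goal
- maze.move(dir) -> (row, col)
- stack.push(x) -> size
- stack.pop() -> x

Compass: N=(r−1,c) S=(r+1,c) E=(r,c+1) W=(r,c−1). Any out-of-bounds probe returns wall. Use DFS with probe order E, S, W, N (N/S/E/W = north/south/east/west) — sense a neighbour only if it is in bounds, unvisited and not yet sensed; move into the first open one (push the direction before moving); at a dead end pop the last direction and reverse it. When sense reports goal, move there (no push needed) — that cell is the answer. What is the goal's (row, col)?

-- 1. maze.sense(dir: south) ~> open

-- 2. stack.push(x: south) ~> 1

-- 3. maze.move(dir: south) ~> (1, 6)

-- 4. maze.sense(dir: south) ~> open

-- 5. stack.push(x: south) ~> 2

-- 6. maze.move(dir: south) ~> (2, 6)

-- 7. maze.sense(dir: south) ~> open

-- 8. stack.push(x: south) ~> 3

-- 9. maze.move(dir: south) ~> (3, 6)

-- 10. maze.sense(dir: south) ~> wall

-- 11. maze.sense(dir: west) ~> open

-- 12. stack.push(x: west) ~> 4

-- 13. maze.move(dir: west) ~> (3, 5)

-- 14. maze.sense(dir: south) ~> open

-- 15. stack.push(x: south) ~> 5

-- 16. maze.move(dir: south) ~> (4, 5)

-- 17. maze.sense(dir: south) ~> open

-- 18. stack.push(x: south) ~> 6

-- 19. maze.move(dir: south) ~> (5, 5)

-- 20. maze.sense(dir: east) ~> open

-- 21. stack.push(x: east) ~> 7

-- 22. maze.move(dir: east) ~> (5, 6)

-- 23. stack.pop() ~> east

-- 24. maze.move(dir: west) ~> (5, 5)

-- 25. maze.sense(dir: west) ~> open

-- 26. stack.push(x: west) ~> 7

-- 27. maze.move(dir: west) ~> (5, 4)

-- 28. maze.sense(dir: west) ~> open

-- 29. stack.push(x: west) ~> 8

-- 30. maze.move(dir: west) ~> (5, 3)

-- 31. maze.sense(dir: west) ~> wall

-- 32. maze.sense(dir: north) ~> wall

-- 33. stack.pop() ~> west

-- 34. maze.move(dir: east) ~> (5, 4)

-- 35. maze.sense(dir: north) ~> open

-- 36. stack.push(x: north) ~> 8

-- 37. maze.move(dir: north) ~> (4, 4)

-- 38. maze.sense(dir: north) ~> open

-- 39. stack.push(x: north) ~> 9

-- 40. maze.move(dir: north) ~> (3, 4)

-- 41. maze.sense(dir: west) ~> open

-- 42. stack.push(x: west) ~> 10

-- 43. maze.move(dir: west) ~> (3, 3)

-- 44. maze.sense(dir: west) ~> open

-- 45. stack.push(x: west) ~> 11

-- 46. maze.move(dir: west) ~> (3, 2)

-- 47. maze.sense(dir: south) ~> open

-- 48. stack.push(x: south) ~> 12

-- 49. maze.move(dir: south) ~> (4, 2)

-- 50. maze.sense(dir: west) ~> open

-- 51. stack.push(x: west) ~> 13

-- 52. maze.move(dir: west) ~> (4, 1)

-- 53. maze.sense(dir: south) ~> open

-- 54. stack.push(x: south) ~> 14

-- 55. maze.move(dir: south) ~> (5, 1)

-- 56. maze.sense(dir: west) ~> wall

-- 57. stack.pop() ~> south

-- 58. maze.move(dir: north) ~> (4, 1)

-- 59. maze.sense(dir: west) ~> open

-- 60. stack.push(x: west) ~> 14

-- 61. maze.move(dir: west) ~> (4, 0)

-- 62. maze.sense(dir: north) ~> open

-- 63. stack.push(x: north) ~> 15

-- 64. maze.move(dir: north) ~> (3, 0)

-- 65. maze.sense(dir: east) ~> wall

-- 66. maze.sense(dir: north) ~> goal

-- 67. maze.move(dir: north) ~> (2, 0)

Answer: (2, 0)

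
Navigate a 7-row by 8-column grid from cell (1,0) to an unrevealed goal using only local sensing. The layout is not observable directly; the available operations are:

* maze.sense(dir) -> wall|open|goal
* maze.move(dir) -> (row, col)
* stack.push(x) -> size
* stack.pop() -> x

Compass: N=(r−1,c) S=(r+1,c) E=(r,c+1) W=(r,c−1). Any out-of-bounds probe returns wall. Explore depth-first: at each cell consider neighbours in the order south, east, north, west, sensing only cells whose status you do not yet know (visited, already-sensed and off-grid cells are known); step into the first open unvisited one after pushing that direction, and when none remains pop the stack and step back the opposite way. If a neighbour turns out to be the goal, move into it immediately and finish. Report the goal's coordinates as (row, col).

;; 1. maze.sense(dir→south) -> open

;; 2. stack.push(x→south) -> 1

;; 3. maze.move(dir→south) -> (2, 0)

;; 4. maze.sense(dir→south) -> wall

;; 5. maze.sense(dir→east) -> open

;; 6. stack.push(x→east) -> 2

;; 7. maze.move(dir→east) -> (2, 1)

;; 8. maze.sense(dir→south) -> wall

;; 9. maze.sense(dir→east) -> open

;; 10. stack.push(x→east) -> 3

;; 11. maze.move(dir→east) -> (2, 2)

;; 12. maze.sense(dir→south) -> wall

;; 13. maze.sense(dir→east) -> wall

;; 14. maze.sense(dir→north) -> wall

;; 15. stack.pop() -> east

;; 16. maze.move(dir→west) -> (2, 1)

;; 17. maze.sense(dir→north) -> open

;; 18. stack.push(x→north) -> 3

;; 19. maze.move(dir→north) -> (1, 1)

;; 20. maze.sense(dir→north) -> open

;; 21. stack.push(x→north) -> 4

;; 22. maze.move(dir→north) -> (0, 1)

;; 23. maze.sense(dir→east) -> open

;; 24. stack.push(x→east) -> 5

;; 25. maze.move(dir→east) -> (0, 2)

;; 26. maze.sense(dir→east) -> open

;; 27. stack.push(x→east) -> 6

;; 28. maze.move(dir→east) -> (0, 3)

;; 29. maze.sense(dir→south) -> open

;; 30. stack.push(x→south) -> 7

;; 31. maze.move(dir→south) -> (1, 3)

;; 32. maze.sense(dir→east) -> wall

;; 33. stack.pop() -> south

;; 34. maze.move(dir→north) -> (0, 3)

;; 35. maze.sense(dir→east) -> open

;; 36. stack.push(x→east) -> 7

;; 37. maze.move(dir→east) -> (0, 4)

;; 38. maze.sense(dir→east) -> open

;; 39. stack.push(x→east) -> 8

;; 40. maze.move(dir→east) -> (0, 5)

;; 41. maze.sense(dir→south) -> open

;; 42. stack.push(x→south) -> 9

;; 43. maze.move(dir→south) -> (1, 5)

;; 44. maze.sense(dir→south) -> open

;; 45. stack.push(x→south) -> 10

;; 46. maze.move(dir→south) -> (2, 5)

;; 47. maze.sense(dir→south) -> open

;; 48. stack.push(x→south) -> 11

;; 49. maze.move(dir→south) -> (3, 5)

;; 50. maze.sense(dir→south) -> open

;; 51. stack.push(x→south) -> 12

;; 52. maze.move(dir→south) -> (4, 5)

;; 53. maze.sense(dir→south) -> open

;; 54. stack.push(x→south) -> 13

;; 55. maze.move(dir→south) -> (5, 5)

;; 56. maze.sense(dir→south) -> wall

;; 57. maze.sense(dir→east) -> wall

;; 58. maze.sense(dir→west) -> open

;; 59. stack.push(x→west) -> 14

;; 60. maze.move(dir→west) -> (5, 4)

;; 61. maze.sense(dir→south) -> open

;; 62. stack.push(x→south) -> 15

;; 63. maze.move(dir→south) -> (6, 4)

;; 64. maze.sense(dir→west) -> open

;; 65. stack.push(x→west) -> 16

;; 66. maze.move(dir→west) -> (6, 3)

;; 67. maze.sense(dir→north) -> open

;; 68. stack.push(x→north) -> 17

;; 69. maze.move(dir→north) -> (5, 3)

;; 70. maze.sense(dir→north) -> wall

;; 71. maze.sense(dir→west) -> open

;; 72. stack.push(x→west) -> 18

;; 73. maze.move(dir→west) -> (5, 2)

;; 74. maze.sense(dir→south) -> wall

;; 75. maze.sense(dir→north) -> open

;; 76. stack.push(x→north) -> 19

;; 77. maze.move(dir→north) -> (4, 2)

;; 78. maze.sense(dir→west) -> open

;; 79. stack.push(x→west) -> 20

;; 80. maze.move(dir→west) -> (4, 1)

;; 81. maze.sense(dir→south) -> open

;; 82. stack.push(x→south) -> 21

;; 83. maze.move(dir→south) -> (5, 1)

;; 84. maze.sense(dir→south) -> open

;; 85. stack.push(x→south) -> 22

;; 86. maze.move(dir→south) -> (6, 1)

;; 87. maze.sense(dir→west) -> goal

;; 88. maze.move(dir→west) -> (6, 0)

Answer: (6, 0)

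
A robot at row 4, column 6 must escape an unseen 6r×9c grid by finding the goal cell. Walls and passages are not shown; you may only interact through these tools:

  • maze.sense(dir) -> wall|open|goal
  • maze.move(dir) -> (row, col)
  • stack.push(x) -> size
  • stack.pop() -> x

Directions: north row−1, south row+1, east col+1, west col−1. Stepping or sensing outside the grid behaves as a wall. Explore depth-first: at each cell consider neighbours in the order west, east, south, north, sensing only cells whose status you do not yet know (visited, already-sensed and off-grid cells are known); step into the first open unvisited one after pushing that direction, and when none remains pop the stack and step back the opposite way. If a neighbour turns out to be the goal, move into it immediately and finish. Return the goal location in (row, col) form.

==> sense(west)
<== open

==> push(west)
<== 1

==> move(west)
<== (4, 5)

==> sense(west)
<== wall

==> sense(south)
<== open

==> push(south)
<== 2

==> move(south)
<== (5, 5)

==> sense(west)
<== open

==> push(west)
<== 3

==> move(west)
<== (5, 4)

==> sense(west)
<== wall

==> pop()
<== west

==> move(east)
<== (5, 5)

==> sense(east)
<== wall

==> pop()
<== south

==> move(north)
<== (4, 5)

==> sense(north)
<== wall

==> pop()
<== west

==> move(east)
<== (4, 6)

==> sense(east)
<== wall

==> sense(north)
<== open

==> push(north)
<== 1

==> move(north)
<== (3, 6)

==> sense(east)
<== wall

==> sense(north)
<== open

==> push(north)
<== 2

==> move(north)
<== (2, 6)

==> sense(west)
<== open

==> push(west)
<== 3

==> move(west)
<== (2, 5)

==> sense(west)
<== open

==> push(west)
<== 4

==> move(west)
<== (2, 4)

==> sense(west)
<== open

==> push(west)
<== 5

==> move(west)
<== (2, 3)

==> sense(west)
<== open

==> push(west)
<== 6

==> move(west)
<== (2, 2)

==> sense(west)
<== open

==> push(west)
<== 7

==> move(west)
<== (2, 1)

==> sense(west)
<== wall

==> sense(south)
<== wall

==> sense(north)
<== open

==> push(north)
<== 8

==> move(north)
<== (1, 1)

==> sense(west)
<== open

==> push(west)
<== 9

==> move(west)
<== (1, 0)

==> sense(north)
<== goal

==> move(north)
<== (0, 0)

Answer: (0, 0)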